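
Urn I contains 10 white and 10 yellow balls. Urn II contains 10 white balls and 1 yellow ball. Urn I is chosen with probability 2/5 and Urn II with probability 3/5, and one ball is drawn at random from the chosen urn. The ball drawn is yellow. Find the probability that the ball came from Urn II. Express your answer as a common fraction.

P(yellow | Urn I) = 1/2; P(yellow | Urn II) = 1/11.
P(yellow) = 2/5·1/2 + 3/5·1/11 = 14/55.
By Bayes' rule, P(Urn II | yellow) = 3/55 / 14/55 = 3/14 ≈ 0.2143.

3/14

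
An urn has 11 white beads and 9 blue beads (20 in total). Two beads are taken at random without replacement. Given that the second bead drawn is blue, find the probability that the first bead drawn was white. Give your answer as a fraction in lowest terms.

P(first=white and the second bead drawn is blue) = (11/20)·(9/19) = 99/380.
P(the second bead drawn is blue) = Σ over first color = 99/380 + 18/95 = 9/20.
By Bayes, P(first=white | the second bead drawn is blue) = 99/380 / 9/20 = 11/19 ≈ 0.5789.

11/19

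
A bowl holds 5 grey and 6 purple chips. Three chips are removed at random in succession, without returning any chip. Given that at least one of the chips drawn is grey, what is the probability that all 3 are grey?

2/29

P(all 3 grey) = C(5,3)/C(11,3) = 2/33; P(at least one grey) = 1 − C(6,3)/C(11,3) = 29/33.
Since 'all 3 grey' ⊆ 'at least one grey', P(all 3 | at least one) = 2/33 / 29/33 = 2/29 ≈ 0.0690.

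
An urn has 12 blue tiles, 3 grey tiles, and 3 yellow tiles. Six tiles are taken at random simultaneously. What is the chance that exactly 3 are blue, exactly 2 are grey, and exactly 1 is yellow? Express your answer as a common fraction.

165/1547

Unordered draws without replacement: count favorable combinations over C(18,6).
Favorable = C(12,3) · C(3,2) · C(3,1) = 1980; total = C(18,6) = 18564.
P = 1980/18564 = 165/1547 ≈ 0.1067.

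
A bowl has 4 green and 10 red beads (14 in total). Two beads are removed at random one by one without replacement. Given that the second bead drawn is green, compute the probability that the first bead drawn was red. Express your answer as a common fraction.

P(first=red and the second bead drawn is green) = (10/14)·(4/13) = 20/91.
P(the second bead drawn is green) = Σ over first color = 6/91 + 20/91 = 2/7.
By Bayes, P(first=red | the second bead drawn is green) = 20/91 / 2/7 = 10/13 ≈ 0.7692.

10/13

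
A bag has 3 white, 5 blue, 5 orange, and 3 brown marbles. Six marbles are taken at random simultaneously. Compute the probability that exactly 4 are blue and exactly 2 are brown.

Unordered draws without replacement: count favorable combinations over C(16,6).
Favorable = C(3,0) · C(5,4) · C(5,0) · C(3,2) = 15; total = C(16,6) = 8008.
P = 15/8008 = 15/8008 ≈ 0.0019.

15/8008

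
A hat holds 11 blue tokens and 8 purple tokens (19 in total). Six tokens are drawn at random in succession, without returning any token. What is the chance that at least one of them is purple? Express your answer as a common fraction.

635/646

Use the complement: P(at least one purple) = 1 − P(no purple).
P(none) = C(11,6)/C(19,6) = 462/27132.
So P = 1 − 462/27132 = 635/646 ≈ 0.9830.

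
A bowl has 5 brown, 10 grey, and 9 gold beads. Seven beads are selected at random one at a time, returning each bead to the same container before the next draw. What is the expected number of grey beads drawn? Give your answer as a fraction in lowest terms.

35/12

By linearity of expectation, E[X] = Σ P(draw i is grey); each independent draw has P(grey) = 10/24.
E[X] = 7 · 10/24 = 35/12 ≈ 2.9167.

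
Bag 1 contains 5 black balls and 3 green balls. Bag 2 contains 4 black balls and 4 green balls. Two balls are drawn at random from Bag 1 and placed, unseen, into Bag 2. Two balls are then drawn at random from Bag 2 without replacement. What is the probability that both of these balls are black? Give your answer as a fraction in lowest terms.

53/210

Condition on how many of the transferred balls are black (from Bag 1: 5 black of 8; then Bag 2 has 10 total).
  0 black: C(5,0)C(3,2)/C(8,2) = 3/28; then P = C(4,2)/C(10,2) = 2/15
  1 black: C(5,1)C(3,1)/C(8,2) = 15/28; then P = C(5,2)/C(10,2) = 2/9
  2 black: C(5,2)C(3,0)/C(8,2) = 5/14; then P = C(6,2)/C(10,2) = 1/3
P(both black) = 53/210 ≈ 0.2524.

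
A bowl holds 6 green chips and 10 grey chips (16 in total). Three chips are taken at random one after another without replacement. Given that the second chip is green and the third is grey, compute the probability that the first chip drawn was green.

5/14

P(first=green and the second chip is green and the third is grey) = (6/16)·(5/15)·(10/14) = 5/56.
P(E) = Σ over first color = 5/56 + 9/56 = 1/4.
By Bayes, P(first=green | E) = 5/56 / 1/4 = 5/14 ≈ 0.3571.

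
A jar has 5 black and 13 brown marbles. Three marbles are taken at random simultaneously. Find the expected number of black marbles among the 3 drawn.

By linearity of expectation, E[X] = Σ P(draw i is black); by symmetry each draw (even without replacement) has P(black) = 5/18.
E[X] = 3 · 5/18 = 5/6 ≈ 0.8333.

5/6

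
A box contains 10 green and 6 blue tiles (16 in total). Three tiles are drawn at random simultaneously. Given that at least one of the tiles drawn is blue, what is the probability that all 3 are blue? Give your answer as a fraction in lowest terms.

P(all 3 blue) = C(6,3)/C(16,3) = 1/28; P(at least one blue) = 1 − C(10,3)/C(16,3) = 11/14.
Since 'all 3 blue' ⊆ 'at least one blue', P(all 3 | at least one) = 1/28 / 11/14 = 1/22 ≈ 0.0455.

1/22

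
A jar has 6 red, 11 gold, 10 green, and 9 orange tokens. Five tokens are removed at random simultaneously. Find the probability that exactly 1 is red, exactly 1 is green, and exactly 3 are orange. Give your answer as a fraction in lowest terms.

5/374

Unordered draws without replacement: count favorable combinations over C(36,5).
Favorable = C(6,1) · C(11,0) · C(10,1) · C(9,3) = 5040; total = C(36,5) = 376992.
P = 5040/376992 = 5/374 ≈ 0.0134.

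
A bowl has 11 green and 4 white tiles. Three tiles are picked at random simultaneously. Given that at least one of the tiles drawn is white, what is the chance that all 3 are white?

P(all 3 white) = C(4,3)/C(15,3) = 4/455; P(at least one white) = 1 − C(11,3)/C(15,3) = 58/91.
Since 'all 3 white' ⊆ 'at least one white', P(all 3 | at least one) = 4/455 / 58/91 = 2/145 ≈ 0.0138.

2/145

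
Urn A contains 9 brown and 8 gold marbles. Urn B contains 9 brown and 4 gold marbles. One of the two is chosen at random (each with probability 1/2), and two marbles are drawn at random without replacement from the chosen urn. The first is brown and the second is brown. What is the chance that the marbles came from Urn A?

39/107

P(E | Urn A) = 9/34; P(E | Urn B) = 6/13.
P(E) = 1/2·9/34 + 1/2·6/13 = 321/884.
By Bayes' rule, P(Urn A | E) = 9/68 / 321/884 = 39/107 ≈ 0.3645.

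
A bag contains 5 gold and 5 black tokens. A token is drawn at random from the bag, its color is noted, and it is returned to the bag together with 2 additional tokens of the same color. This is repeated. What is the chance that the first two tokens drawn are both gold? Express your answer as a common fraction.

7/24

After a gold draw the bag holds 7 gold out of 12.
P = (5/10)·(7/12) = 7/24 ≈ 0.2917.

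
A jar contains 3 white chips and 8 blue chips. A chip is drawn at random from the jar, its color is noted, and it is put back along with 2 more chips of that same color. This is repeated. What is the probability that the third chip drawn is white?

Sum over the four possibilities for the first two draws (white/not-white each), tracking how the white count and total change by +2 per draw.
P(third is white) = 3/11 ≈ 0.2727. (In a Pólya urn every draw has the same marginal probability 3/11.)

3/11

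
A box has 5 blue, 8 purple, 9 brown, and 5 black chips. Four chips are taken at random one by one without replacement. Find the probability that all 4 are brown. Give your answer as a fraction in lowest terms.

Unordered draws without replacement: count favorable combinations over C(27,4).
Favorable = C(5,0) · C(8,0) · C(9,4) · C(5,0) = 126; total = C(27,4) = 17550.
P = 126/17550 = 7/975 ≈ 0.0072.

7/975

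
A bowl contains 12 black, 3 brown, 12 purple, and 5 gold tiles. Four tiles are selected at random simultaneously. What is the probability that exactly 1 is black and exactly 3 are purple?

66/899

Unordered draws without replacement: count favorable combinations over C(32,4).
Favorable = C(12,1) · C(3,0) · C(12,3) · C(5,0) = 2640; total = C(32,4) = 35960.
P = 2640/35960 = 66/899 ≈ 0.0734.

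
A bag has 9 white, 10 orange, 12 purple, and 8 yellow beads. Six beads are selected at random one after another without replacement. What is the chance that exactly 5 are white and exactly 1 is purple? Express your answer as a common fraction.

Unordered draws without replacement: count favorable combinations over C(39,6).
Favorable = C(9,5) · C(10,0) · C(12,1) · C(8,0) = 1512; total = C(39,6) = 3262623.
P = 1512/3262623 = 72/155363 ≈ 0.0005.

72/155363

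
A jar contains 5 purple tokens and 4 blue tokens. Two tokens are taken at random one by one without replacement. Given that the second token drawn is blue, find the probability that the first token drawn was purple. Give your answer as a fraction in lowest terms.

5/8

P(first=purple and the second token drawn is blue) = (5/9)·(4/8) = 5/18.
P(the second token drawn is blue) = Σ over first color = 5/18 + 1/6 = 4/9.
By Bayes, P(first=purple | the second token drawn is blue) = 5/18 / 4/9 = 5/8 ≈ 0.6250.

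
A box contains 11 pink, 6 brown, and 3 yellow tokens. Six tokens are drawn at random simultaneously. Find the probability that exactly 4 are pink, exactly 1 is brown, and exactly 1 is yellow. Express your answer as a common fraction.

99/646

Unordered draws without replacement: count favorable combinations over C(20,6).
Favorable = C(11,4) · C(6,1) · C(3,1) = 5940; total = C(20,6) = 38760.
P = 5940/38760 = 99/646 ≈ 0.1533.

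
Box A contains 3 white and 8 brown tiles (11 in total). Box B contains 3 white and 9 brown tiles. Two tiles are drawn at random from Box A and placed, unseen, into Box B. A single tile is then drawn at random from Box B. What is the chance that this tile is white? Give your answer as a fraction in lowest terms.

Condition on how many of the transferred tiles are white (from Box A: 3 white of 11; then Box B has 14 total).
  0 white: C(3,0)C(8,2)/C(11,2) = 28/55; then P = 3/14
  1 white: C(3,1)C(8,1)/C(11,2) = 24/55; then P = 4/14
  2 white: C(3,2)C(8,0)/C(11,2) = 3/55; then P = 5/14
P(white from Box B) = 39/154 ≈ 0.2532.

39/154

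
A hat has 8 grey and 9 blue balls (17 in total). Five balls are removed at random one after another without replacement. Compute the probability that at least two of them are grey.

Sum the hypergeometric tail for j = 2,…,5 grey balls.
Favorable = C(8,2)·C(9,3) + C(8,3)·C(9,2) + C(8,4)·C(9,1) + C(8,5)·C(9,0) = 5054; total = C(17,5) = 6188.
P = 5054/6188 = 361/442 ≈ 0.8167.

361/442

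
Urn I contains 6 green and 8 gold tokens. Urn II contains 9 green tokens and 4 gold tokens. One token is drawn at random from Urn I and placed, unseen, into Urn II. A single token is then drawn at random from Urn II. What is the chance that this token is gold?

Condition on how many of the transferred tokens are gold (from Urn I: 8 gold of 14; then Urn II has 14 total).
  0 gold: C(8,0)C(6,1)/C(14,1) = 3/7; then P = 4/14
  1 gold: C(8,1)C(6,0)/C(14,1) = 4/7; then P = 5/14
P(gold from Urn II) = 16/49 ≈ 0.3265.

16/49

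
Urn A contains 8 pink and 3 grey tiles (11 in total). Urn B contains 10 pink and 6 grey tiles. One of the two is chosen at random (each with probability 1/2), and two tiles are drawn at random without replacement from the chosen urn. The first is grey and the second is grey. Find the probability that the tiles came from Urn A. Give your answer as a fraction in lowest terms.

P(E | Urn A) = 3/55; P(E | Urn B) = 1/8.
P(E) = 1/2·3/55 + 1/2·1/8 = 79/880.
By Bayes' rule, P(Urn A | E) = 3/110 / 79/880 = 24/79 ≈ 0.3038.

24/79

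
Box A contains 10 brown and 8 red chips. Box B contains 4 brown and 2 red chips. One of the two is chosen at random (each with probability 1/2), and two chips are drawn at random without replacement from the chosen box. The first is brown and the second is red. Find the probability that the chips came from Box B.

P(E | Box A) = 40/153; P(E | Box B) = 4/15.
P(E) = 1/2·40/153 + 1/2·4/15 = 202/765.
By Bayes' rule, P(Box B | E) = 2/15 / 202/765 = 51/101 ≈ 0.5050.

51/101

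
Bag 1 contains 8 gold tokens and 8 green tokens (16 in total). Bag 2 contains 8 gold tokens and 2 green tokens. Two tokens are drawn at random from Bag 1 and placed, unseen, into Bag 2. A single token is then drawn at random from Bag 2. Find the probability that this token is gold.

3/4

Condition on how many of the transferred tokens are gold (from Bag 1: 8 gold of 16; then Bag 2 has 12 total).
  0 gold: C(8,0)C(8,2)/C(16,2) = 7/30; then P = 8/12
  1 gold: C(8,1)C(8,1)/C(16,2) = 8/15; then P = 9/12
  2 gold: C(8,2)C(8,0)/C(16,2) = 7/30; then P = 10/12
P(gold from Bag 2) = 3/4 ≈ 0.7500.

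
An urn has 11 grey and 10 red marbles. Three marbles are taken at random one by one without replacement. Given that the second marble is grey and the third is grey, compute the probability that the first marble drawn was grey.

9/19

P(first=grey and the second marble is grey and the third is grey) = (11/21)·(10/20)·(9/19) = 33/266.
P(E) = Σ over first color = 33/266 + 55/399 = 11/42.
By Bayes, P(first=grey | E) = 33/266 / 11/42 = 9/19 ≈ 0.4737.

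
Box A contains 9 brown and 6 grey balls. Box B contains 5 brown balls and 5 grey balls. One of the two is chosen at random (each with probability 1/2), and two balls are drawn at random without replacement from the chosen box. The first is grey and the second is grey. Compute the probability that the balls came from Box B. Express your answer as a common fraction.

14/23

P(E | Box A) = 1/7; P(E | Box B) = 2/9.
P(E) = 1/2·1/7 + 1/2·2/9 = 23/126.
By Bayes' rule, P(Box B | E) = 1/9 / 23/126 = 14/23 ≈ 0.6087.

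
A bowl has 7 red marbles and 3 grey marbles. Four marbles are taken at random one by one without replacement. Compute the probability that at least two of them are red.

29/30

Sum the hypergeometric tail for j = 2,…,4 red marbles.
Favorable = C(7,2)·C(3,2) + C(7,3)·C(3,1) + C(7,4)·C(3,0) = 203; total = C(10,4) = 210.
P = 203/210 = 29/30 ≈ 0.9667.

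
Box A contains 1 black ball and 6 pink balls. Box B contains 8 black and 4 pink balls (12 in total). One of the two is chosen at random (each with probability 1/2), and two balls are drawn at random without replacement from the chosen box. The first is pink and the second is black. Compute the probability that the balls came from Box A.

P(E | Box A) = 1/7; P(E | Box B) = 8/33.
P(E) = 1/2·1/7 + 1/2·8/33 = 89/462.
By Bayes' rule, P(Box A | E) = 1/14 / 89/462 = 33/89 ≈ 0.3708.

33/89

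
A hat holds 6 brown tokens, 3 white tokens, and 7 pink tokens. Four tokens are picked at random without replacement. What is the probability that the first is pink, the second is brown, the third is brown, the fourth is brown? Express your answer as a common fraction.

1/52

Multiply the conditional probability of each draw in order, without replacement, so each draw removes one from its color and from the total.
P = (7/16) · (6/15) · (5/14) · (4/13) = 1/52 ≈ 0.0192.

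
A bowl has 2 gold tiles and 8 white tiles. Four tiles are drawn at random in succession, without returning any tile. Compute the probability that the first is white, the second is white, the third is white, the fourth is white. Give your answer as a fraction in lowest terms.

Multiply the conditional probability of each draw in order, without replacement, so each draw removes one from its color and from the total.
P = (8/10) · (7/9) · (6/8) · (5/7) = 1/3 ≈ 0.3333.

1/3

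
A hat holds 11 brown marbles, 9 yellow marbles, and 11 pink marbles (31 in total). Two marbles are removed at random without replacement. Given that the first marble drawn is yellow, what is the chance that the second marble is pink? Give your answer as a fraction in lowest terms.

After removing 1 yellow, the hat has 11 pink out of 30 remaining.
P(second is pink | given) = 11/30 ≈ 0.3667.

11/30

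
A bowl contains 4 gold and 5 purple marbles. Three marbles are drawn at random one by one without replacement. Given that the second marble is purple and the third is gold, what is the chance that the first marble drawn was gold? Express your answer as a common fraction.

P(first=gold and the second marble is purple and the third is gold) = (4/9)·(5/8)·(3/7) = 5/42.
P(E) = Σ over first color = 5/42 + 10/63 = 5/18.
By Bayes, P(first=gold | E) = 5/42 / 5/18 = 3/7 ≈ 0.4286.

3/7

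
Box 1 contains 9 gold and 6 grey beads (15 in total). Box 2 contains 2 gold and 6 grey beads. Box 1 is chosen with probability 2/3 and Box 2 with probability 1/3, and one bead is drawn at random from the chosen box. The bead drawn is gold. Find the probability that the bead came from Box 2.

P(gold | Box 1) = 3/5; P(gold | Box 2) = 1/4.
P(gold) = 2/3·3/5 + 1/3·1/4 = 29/60.
By Bayes' rule, P(Box 2 | gold) = 1/12 / 29/60 = 5/29 ≈ 0.1724.

5/29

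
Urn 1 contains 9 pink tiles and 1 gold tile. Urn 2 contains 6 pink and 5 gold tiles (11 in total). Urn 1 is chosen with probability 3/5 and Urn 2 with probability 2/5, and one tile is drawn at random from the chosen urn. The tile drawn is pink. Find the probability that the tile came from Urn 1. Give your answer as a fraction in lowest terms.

P(pink | Urn 1) = 9/10; P(pink | Urn 2) = 6/11.
P(pink) = 3/5·9/10 + 2/5·6/11 = 417/550.
By Bayes' rule, P(Urn 1 | pink) = 27/50 / 417/550 = 99/139 ≈ 0.7122.

99/139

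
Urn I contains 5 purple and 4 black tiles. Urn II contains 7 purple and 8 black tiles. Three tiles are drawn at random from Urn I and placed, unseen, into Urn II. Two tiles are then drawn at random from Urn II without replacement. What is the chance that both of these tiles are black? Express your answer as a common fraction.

235/918

Condition on how many of the transferred tiles are black (from Urn I: 4 black of 9; then Urn II has 18 total).
  0 black: C(4,0)C(5,3)/C(9,3) = 5/42; then P = C(8,2)/C(18,2) = 28/153
  1 black: C(4,1)C(5,2)/C(9,3) = 10/21; then P = C(9,2)/C(18,2) = 4/17
  2 black: C(4,2)C(5,1)/C(9,3) = 5/14; then P = C(10,2)/C(18,2) = 5/17
  3 black: C(4,3)C(5,0)/C(9,3) = 1/21; then P = C(11,2)/C(18,2) = 55/153
P(both black) = 235/918 ≈ 0.2560.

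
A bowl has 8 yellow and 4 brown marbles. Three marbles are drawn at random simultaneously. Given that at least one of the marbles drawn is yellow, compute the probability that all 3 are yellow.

7/27

P(all 3 yellow) = C(8,3)/C(12,3) = 14/55; P(at least one yellow) = 1 − C(4,3)/C(12,3) = 54/55.
Since 'all 3 yellow' ⊆ 'at least one yellow', P(all 3 | at least one) = 14/55 / 54/55 = 7/27 ≈ 0.2593.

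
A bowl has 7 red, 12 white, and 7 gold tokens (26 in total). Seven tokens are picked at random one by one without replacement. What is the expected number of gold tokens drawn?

49/26

By linearity of expectation, E[X] = Σ P(draw i is gold); by symmetry each draw (even without replacement) has P(gold) = 7/26.
E[X] = 7 · 7/26 = 49/26 ≈ 1.8846.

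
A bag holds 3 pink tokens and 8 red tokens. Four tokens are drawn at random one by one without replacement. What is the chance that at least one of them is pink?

26/33

Use the complement: P(at least one pink) = 1 − P(no pink).
P(none) = C(8,4)/C(11,4) = 70/330.
So P = 1 − 70/330 = 26/33 ≈ 0.7879.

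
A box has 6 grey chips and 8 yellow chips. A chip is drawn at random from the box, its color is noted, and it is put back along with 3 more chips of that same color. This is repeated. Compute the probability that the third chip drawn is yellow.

Sum over the four possibilities for the first two draws (yellow/not-yellow each), tracking how the yellow count and total change by +3 per draw.
P(third is yellow) = 4/7 ≈ 0.5714. (In a Pólya urn every draw has the same marginal probability 8/14.)

4/7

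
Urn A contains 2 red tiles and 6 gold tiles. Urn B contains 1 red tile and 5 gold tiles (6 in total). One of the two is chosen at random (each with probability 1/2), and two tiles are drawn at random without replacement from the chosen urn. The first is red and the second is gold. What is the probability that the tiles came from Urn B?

P(E | Urn A) = 3/14; P(E | Urn B) = 1/6.
P(E) = 1/2·3/14 + 1/2·1/6 = 4/21.
By Bayes' rule, P(Urn B | E) = 1/12 / 4/21 = 7/16 ≈ 0.4375.

7/16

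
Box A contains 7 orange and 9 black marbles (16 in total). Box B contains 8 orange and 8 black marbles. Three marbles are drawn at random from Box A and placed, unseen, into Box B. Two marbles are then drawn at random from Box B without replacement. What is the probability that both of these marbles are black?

212/855

Condition on how many of the transferred marbles are black (from Box A: 9 black of 16; then Box B has 19 total).
  0 black: C(9,0)C(7,3)/C(16,3) = 1/16; then P = C(8,2)/C(19,2) = 28/171
  1 black: C(9,1)C(7,2)/C(16,3) = 27/80; then P = C(9,2)/C(19,2) = 4/19
  2 black: C(9,2)C(7,1)/C(16,3) = 9/20; then P = C(10,2)/C(19,2) = 5/19
  3 black: C(9,3)C(7,0)/C(16,3) = 3/20; then P = C(11,2)/C(19,2) = 55/171
P(both black) = 212/855 ≈ 0.2480.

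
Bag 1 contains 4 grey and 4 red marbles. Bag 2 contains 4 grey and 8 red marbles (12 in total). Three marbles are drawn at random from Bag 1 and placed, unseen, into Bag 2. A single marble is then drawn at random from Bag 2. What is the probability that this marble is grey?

Condition on how many of the transferred marbles are grey (from Bag 1: 4 grey of 8; then Bag 2 has 15 total).
  0 grey: C(4,0)C(4,3)/C(8,3) = 1/14; then P = 4/15
  1 grey: C(4,1)C(4,2)/C(8,3) = 3/7; then P = 5/15
  2 grey: C(4,2)C(4,1)/C(8,3) = 3/7; then P = 6/15
  3 grey: C(4,3)C(4,0)/C(8,3) = 1/14; then P = 7/15
P(grey from Bag 2) = 11/30 ≈ 0.3667.

11/30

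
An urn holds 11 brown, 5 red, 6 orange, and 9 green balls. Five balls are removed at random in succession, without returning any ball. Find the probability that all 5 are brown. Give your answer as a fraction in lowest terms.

Unordered draws without replacement: count favorable combinations over C(31,5).
Favorable = C(11,5) · C(5,0) · C(6,0) · C(9,0) = 462; total = C(31,5) = 169911.
P = 462/169911 = 22/8091 ≈ 0.0027.

22/8091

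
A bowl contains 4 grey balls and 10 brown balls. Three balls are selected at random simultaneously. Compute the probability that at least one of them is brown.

90/91

Use the complement: P(at least one brown) = 1 − P(no brown).
P(none) = C(4,3)/C(14,3) = 4/364.
So P = 1 − 4/364 = 90/91 ≈ 0.9890.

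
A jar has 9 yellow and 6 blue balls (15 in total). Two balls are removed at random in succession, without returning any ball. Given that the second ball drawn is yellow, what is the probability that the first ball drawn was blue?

P(first=blue and the second ball drawn is yellow) = (6/15)·(9/14) = 9/35.
P(the second ball drawn is yellow) = Σ over first color = 12/35 + 9/35 = 3/5.
By Bayes, P(first=blue | the second ball drawn is yellow) = 9/35 / 3/5 = 3/7 ≈ 0.4286.

3/7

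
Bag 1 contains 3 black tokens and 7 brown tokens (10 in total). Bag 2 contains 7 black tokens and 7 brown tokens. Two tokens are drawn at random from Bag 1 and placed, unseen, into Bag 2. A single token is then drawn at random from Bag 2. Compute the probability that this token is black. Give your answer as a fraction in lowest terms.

Condition on how many of the transferred tokens are black (from Bag 1: 3 black of 10; then Bag 2 has 16 total).
  0 black: C(3,0)C(7,2)/C(10,2) = 7/15; then P = 7/16
  1 black: C(3,1)C(7,1)/C(10,2) = 7/15; then P = 8/16
  2 black: C(3,2)C(7,0)/C(10,2) = 1/15; then P = 9/16
P(black from Bag 2) = 19/40 ≈ 0.4750.

19/40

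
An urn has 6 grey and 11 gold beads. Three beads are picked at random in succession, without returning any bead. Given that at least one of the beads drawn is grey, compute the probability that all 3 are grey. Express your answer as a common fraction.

P(all 3 grey) = C(6,3)/C(17,3) = 1/34; P(at least one grey) = 1 − C(11,3)/C(17,3) = 103/136.
Since 'all 3 grey' ⊆ 'at least one grey', P(all 3 | at least one) = 1/34 / 103/136 = 4/103 ≈ 0.0388.

4/103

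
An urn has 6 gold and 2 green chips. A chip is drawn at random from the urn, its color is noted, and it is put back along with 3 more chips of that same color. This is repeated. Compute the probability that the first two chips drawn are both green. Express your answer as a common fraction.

After a green draw the urn holds 5 green out of 11.
P = (2/8)·(5/11) = 5/44 ≈ 0.1136.

5/44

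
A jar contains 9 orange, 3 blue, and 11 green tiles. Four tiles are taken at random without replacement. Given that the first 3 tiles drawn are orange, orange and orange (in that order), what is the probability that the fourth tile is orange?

After removing 3 orange, the jar has 6 orange out of 20 remaining.
P(fourth is orange | given) = 6/20 = 3/10 ≈ 0.3000.

3/10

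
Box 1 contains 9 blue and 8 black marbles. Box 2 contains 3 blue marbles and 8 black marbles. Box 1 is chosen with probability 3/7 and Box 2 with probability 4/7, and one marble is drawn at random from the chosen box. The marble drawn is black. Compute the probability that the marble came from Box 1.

P(black | Box 1) = 8/17; P(black | Box 2) = 8/11.
P(black) = 3/7·8/17 + 4/7·8/11 = 808/1309.
By Bayes' rule, P(Box 1 | black) = 24/119 / 808/1309 = 33/101 ≈ 0.3267.

33/101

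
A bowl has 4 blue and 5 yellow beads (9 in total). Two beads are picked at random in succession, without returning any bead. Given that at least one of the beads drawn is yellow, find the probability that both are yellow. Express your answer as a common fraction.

1/3

P(both yellow) = C(5,2)/C(9,2) = 5/18; P(at least one yellow) = 1 − C(4,2)/C(9,2) = 5/6.
Since 'both yellow' ⊆ 'at least one yellow', P(both | at least one) = 5/18 / 5/6 = 1/3 ≈ 0.3333.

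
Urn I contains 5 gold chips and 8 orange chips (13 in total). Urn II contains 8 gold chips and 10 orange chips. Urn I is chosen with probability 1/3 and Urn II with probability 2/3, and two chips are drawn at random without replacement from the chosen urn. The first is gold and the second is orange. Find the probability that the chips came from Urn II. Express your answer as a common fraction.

104/155

P(E | Urn I) = 10/39; P(E | Urn II) = 40/153.
P(E) = 1/3·10/39 + 2/3·40/153 = 1550/5967.
By Bayes' rule, P(Urn II | E) = 80/459 / 1550/5967 = 104/155 ≈ 0.6710.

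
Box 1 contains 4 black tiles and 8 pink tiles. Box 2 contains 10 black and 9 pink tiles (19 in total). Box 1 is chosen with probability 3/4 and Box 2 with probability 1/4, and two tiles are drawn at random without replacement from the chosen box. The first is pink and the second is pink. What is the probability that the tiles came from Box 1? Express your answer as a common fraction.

P(E | Box 1) = 14/33; P(E | Box 2) = 4/19.
P(E) = 3/4·14/33 + 1/4·4/19 = 155/418.
By Bayes' rule, P(Box 1 | E) = 7/22 / 155/418 = 133/155 ≈ 0.8581.

133/155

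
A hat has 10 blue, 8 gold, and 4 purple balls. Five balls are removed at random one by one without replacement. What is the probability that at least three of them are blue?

Sum the hypergeometric tail for j = 3,…,5 blue balls.
Favorable = C(10,3)·C(12,2) + C(10,4)·C(12,1) + C(10,5)·C(12,0) = 10692; total = C(22,5) = 26334.
P = 10692/26334 = 54/133 ≈ 0.4060.

54/133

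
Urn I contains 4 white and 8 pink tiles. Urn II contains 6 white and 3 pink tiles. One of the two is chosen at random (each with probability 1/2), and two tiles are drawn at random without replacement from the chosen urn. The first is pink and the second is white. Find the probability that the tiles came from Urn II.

33/65

P(E | Urn I) = 8/33; P(E | Urn II) = 1/4.
P(E) = 1/2·8/33 + 1/2·1/4 = 65/264.
By Bayes' rule, P(Urn II | E) = 1/8 / 65/264 = 33/65 ≈ 0.5077.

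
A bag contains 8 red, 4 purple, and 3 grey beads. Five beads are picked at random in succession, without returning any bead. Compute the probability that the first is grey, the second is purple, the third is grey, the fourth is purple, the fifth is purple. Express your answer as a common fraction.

2/5005

Multiply the conditional probability of each draw in order, without replacement, so each draw removes one from its color and from the total.
P = (3/15) · (4/14) · (2/13) · (3/12) · (2/11) = 2/5005 ≈ 0.0004.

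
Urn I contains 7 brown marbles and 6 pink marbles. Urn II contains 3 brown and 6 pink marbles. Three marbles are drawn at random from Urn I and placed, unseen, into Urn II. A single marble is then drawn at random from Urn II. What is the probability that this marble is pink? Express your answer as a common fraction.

Condition on how many of the transferred marbles are pink (from Urn I: 6 pink of 13; then Urn II has 12 total).
  0 pink: C(6,0)C(7,3)/C(13,3) = 35/286; then P = 6/12
  1 pink: C(6,1)C(7,2)/C(13,3) = 63/143; then P = 7/12
  2 pink: C(6,2)C(7,1)/C(13,3) = 105/286; then P = 8/12
  3 pink: C(6,3)C(7,0)/C(13,3) = 10/143; then P = 9/12
P(pink from Urn II) = 8/13 ≈ 0.6154.

8/13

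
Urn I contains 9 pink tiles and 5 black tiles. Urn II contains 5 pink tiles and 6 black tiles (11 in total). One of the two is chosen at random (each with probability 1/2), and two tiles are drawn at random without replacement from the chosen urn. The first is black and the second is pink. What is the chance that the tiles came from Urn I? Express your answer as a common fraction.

P(E | Urn I) = 45/182; P(E | Urn II) = 3/11.
P(E) = 1/2·45/182 + 1/2·3/11 = 1041/4004.
By Bayes' rule, P(Urn I | E) = 45/364 / 1041/4004 = 165/347 ≈ 0.4755.

165/347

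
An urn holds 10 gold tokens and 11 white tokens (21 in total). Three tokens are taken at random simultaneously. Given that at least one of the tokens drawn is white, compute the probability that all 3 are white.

P(all 3 white) = C(11,3)/C(21,3) = 33/266; P(at least one white) = 1 − C(10,3)/C(21,3) = 121/133.
Since 'all 3 white' ⊆ 'at least one white', P(all 3 | at least one) = 33/266 / 121/133 = 3/22 ≈ 0.1364.

3/22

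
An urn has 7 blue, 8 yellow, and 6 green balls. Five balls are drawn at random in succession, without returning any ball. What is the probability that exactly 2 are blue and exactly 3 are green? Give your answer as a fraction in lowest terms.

20/969

Unordered draws without replacement: count favorable combinations over C(21,5).
Favorable = C(7,2) · C(8,0) · C(6,3) = 420; total = C(21,5) = 20349.
P = 420/20349 = 20/969 ≈ 0.0206.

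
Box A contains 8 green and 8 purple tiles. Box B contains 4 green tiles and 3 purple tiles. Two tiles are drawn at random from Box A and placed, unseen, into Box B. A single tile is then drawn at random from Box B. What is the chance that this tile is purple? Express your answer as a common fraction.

Condition on how many of the transferred tiles are purple (from Box A: 8 purple of 16; then Box B has 9 total).
  0 purple: C(8,0)C(8,2)/C(16,2) = 7/30; then P = 3/9
  1 purple: C(8,1)C(8,1)/C(16,2) = 8/15; then P = 4/9
  2 purple: C(8,2)C(8,0)/C(16,2) = 7/30; then P = 5/9
P(purple from Box B) = 4/9 ≈ 0.4444.

4/9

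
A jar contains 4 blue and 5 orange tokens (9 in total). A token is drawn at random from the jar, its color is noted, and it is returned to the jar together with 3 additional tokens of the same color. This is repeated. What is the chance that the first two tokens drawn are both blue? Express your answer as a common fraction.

After a blue draw the jar holds 7 blue out of 12.
P = (4/9)·(7/12) = 7/27 ≈ 0.2593.

7/27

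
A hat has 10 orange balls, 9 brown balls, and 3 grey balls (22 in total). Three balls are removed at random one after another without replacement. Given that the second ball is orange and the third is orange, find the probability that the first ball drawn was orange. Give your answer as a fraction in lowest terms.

P(first=orange and the second ball is orange and the third is orange) = (10/22)·(9/21)·(8/20) = 6/77.
P(E) = Σ over first color = 6/77 + 27/308 + 9/308 = 15/77.
By Bayes, P(first=orange | E) = 6/77 / 15/77 = 2/5 ≈ 0.4000.

2/5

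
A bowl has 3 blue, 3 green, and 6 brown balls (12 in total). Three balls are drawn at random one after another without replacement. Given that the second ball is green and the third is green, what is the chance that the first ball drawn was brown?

3/5

P(first=brown and the second ball is green and the third is green) = (6/12)·(3/11)·(2/10) = 3/110.
P(E) = Σ over first color = 3/220 + 1/220 + 3/110 = 1/22.
By Bayes, P(first=brown | E) = 3/110 / 1/22 = 3/5 ≈ 0.6000.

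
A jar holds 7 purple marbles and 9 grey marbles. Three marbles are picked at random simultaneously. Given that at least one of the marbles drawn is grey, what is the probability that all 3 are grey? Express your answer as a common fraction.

4/25

P(all 3 grey) = C(9,3)/C(16,3) = 3/20; P(at least one grey) = 1 − C(7,3)/C(16,3) = 15/16.
Since 'all 3 grey' ⊆ 'at least one grey', P(all 3 | at least one) = 3/20 / 15/16 = 4/25 ≈ 0.1600.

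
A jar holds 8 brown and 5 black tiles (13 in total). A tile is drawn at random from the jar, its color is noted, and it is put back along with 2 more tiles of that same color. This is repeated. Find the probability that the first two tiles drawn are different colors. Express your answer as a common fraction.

16/39

Either brown then black, or black then brown; after the first draw the total is 15.
P = (8/13)·(5/15) + (5/13)·(8/15) = 16/39 ≈ 0.4103.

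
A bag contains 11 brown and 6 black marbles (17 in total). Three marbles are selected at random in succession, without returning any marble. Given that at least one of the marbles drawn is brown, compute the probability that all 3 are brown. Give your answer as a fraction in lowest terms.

1/4

P(all 3 brown) = C(11,3)/C(17,3) = 33/136; P(at least one brown) = 1 − C(6,3)/C(17,3) = 33/34.
Since 'all 3 brown' ⊆ 'at least one brown', P(all 3 | at least one) = 33/136 / 33/34 = 1/4 ≈ 0.2500.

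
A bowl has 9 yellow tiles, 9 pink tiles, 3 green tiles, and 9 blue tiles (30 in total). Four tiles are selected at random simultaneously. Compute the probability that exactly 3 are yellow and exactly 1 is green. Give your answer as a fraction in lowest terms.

4/435

Unordered draws without replacement: count favorable combinations over C(30,4).
Favorable = C(9,3) · C(9,0) · C(3,1) · C(9,0) = 252; total = C(30,4) = 27405.
P = 252/27405 = 4/435 ≈ 0.0092.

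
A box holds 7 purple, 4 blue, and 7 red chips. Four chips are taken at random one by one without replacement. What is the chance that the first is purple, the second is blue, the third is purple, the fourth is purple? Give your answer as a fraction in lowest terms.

7/612

Multiply the conditional probability of each draw in order, without replacement, so each draw removes one from its color and from the total.
P = (7/18) · (4/17) · (6/16) · (5/15) = 7/612 ≈ 0.0114.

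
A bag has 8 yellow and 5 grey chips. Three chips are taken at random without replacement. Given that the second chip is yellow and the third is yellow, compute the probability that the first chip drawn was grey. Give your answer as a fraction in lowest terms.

P(first=grey and the second chip is yellow and the third is yellow) = (5/13)·(8/12)·(7/11) = 70/429.
P(E) = Σ over first color = 28/143 + 70/429 = 14/39.
By Bayes, P(first=grey | E) = 70/429 / 14/39 = 5/11 ≈ 0.4545.

5/11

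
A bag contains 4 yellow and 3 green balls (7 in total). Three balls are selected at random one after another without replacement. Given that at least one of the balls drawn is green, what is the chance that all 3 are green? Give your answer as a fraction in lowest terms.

P(all 3 green) = C(3,3)/C(7,3) = 1/35; P(at least one green) = 1 − C(4,3)/C(7,3) = 31/35.
Since 'all 3 green' ⊆ 'at least one green', P(all 3 | at least one) = 1/35 / 31/35 = 1/31 ≈ 0.0323.

1/31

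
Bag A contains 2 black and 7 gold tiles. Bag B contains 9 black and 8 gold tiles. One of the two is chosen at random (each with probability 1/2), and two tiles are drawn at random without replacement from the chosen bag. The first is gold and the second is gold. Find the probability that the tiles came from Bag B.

6/23

P(E | Bag A) = 7/12; P(E | Bag B) = 7/34.
P(E) = 1/2·7/12 + 1/2·7/34 = 161/408.
By Bayes' rule, P(Bag B | E) = 7/68 / 161/408 = 6/23 ≈ 0.2609.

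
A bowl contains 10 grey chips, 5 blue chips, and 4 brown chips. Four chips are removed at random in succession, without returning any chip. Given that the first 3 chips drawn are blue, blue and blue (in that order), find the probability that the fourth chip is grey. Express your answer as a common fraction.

After removing 3 blue, the bowl has 10 grey out of 16 remaining.
P(fourth is grey | given) = 10/16 = 5/8 ≈ 0.6250.

5/8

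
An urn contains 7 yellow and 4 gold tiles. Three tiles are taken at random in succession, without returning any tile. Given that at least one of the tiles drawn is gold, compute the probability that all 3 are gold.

P(all 3 gold) = C(4,3)/C(11,3) = 4/165; P(at least one gold) = 1 − C(7,3)/C(11,3) = 26/33.
Since 'all 3 gold' ⊆ 'at least one gold', P(all 3 | at least one) = 4/165 / 26/33 = 2/65 ≈ 0.0308.

2/65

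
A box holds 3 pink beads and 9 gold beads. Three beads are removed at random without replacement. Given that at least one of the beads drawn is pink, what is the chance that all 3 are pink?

P(all 3 pink) = C(3,3)/C(12,3) = 1/220; P(at least one pink) = 1 − C(9,3)/C(12,3) = 34/55.
Since 'all 3 pink' ⊆ 'at least one pink', P(all 3 | at least one) = 1/220 / 34/55 = 1/136 ≈ 0.0074.

1/136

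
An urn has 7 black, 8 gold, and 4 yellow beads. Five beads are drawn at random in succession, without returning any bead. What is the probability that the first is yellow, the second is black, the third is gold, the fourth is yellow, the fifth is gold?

Multiply the conditional probability of each draw in order, without replacement, so each draw removes one from its color and from the total.
P = (4/19) · (7/18) · (8/17) · (3/16) · (7/15) = 49/14535 ≈ 0.0034.

49/14535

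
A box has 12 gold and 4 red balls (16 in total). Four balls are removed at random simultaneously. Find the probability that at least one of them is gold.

1819/1820

Use the complement: P(at least one gold) = 1 − P(no gold).
P(none) = C(4,4)/C(16,4) = 1/1820.
So P = 1 − 1/1820 = 1819/1820 ≈ 0.9995.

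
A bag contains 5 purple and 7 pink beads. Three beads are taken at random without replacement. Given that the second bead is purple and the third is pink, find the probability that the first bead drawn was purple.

2/5

P(first=purple and the second bead is purple and the third is pink) = (5/12)·(4/11)·(7/10) = 7/66.
P(E) = Σ over first color = 7/66 + 7/44 = 35/132.
By Bayes, P(first=purple | E) = 7/66 / 35/132 = 2/5 ≈ 0.4000.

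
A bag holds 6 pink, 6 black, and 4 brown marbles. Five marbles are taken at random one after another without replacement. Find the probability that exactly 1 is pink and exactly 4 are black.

Unordered draws without replacement: count favorable combinations over C(16,5).
Favorable = C(6,1) · C(6,4) · C(4,0) = 90; total = C(16,5) = 4368.
P = 90/4368 = 15/728 ≈ 0.0206.

15/728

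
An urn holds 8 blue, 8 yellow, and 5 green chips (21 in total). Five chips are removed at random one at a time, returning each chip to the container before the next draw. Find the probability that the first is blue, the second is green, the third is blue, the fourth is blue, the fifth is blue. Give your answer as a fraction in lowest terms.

Multiply the conditional probability of each draw in order, with replacement (the composition resets each draw).
P = (8/21) · (5/21) · (8/21) · (8/21) · (8/21) = 20480/4084101 ≈ 0.0050.

20480/4084101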